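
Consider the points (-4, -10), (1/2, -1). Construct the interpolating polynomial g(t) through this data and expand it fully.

g(t) = 2t - 2

Build the Lagrange basis polynomials:
L_0(t) = (t - 1/2) / [-9/2] = -(2/9)t + 1/9
L_1(t) = (t + 4) / [9/2] = (2/9)t + 8/9
g(t) = (-10)·L_0 + (-1)·L_1
  (-10)·L_0(t) = (20/9)t - 10/9
  (-1)·L_1(t) = -(2/9)t - 8/9
Adding term by term: 2t - 2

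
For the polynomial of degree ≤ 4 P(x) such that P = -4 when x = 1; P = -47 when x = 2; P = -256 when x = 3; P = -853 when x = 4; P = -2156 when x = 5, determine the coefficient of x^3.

3

Build the Lagrange basis polynomials:
L_0(x) = (x - 2)(x - 3)(x - 4)(x - 5) / [24] = (1/24)x^4 - (7/12)x^3 + (71/24)x^2 - (77/12)x + 5
L_1(x) = (x - 1)(x - 3)(x - 4)(x - 5) / [-6] = -(1/6)x^4 + (13/6)x^3 - (59/6)x^2 + (107/6)x - 10
L_2(x) = (x - 1)(x - 2)(x - 4)(x - 5) / [4] = (1/4)x^4 - 3x^3 + (49/4)x^2 - (39/2)x + 10
L_3(x) = (x - 1)(x - 2)(x - 3)(x - 5) / [-6] = -(1/6)x^4 + (11/6)x^3 - (41/6)x^2 + (61/6)x - 5
L_4(x) = (x - 1)(x - 2)(x - 3)(x - 4) / [24] = (1/24)x^4 - (5/12)x^3 + (35/24)x^2 - (25/12)x + 1
P(x) = (-4)·L_0 + (-47)·L_1 + (-256)·L_2 + (-853)·L_3 + (-2156)·L_4
Only the coefficient of x^3 is needed; take it from each L_i and combine:
(-4)·(-7/12) + (-47)·(13/6) + (-256)·(-3) + (-853)·(11/6) + (-2156)·(-5/12) = 3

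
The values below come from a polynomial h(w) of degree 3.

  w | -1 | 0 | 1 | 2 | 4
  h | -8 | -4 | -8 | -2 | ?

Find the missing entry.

112

The 4 known values determine h uniquely (degree ≤ 3).
Evaluate each Lagrange basis at w = 4:
L_0(4) = (4)·(3)·(2)/[(-1)·(-2)·(-3)] = -4
L_1(4) = (5)·(3)·(2)/[(1)·(-1)·(-2)] = 15
L_2(4) = (5)·(4)·(2)/[(2)·(1)·(-1)] = -20
L_3(4) = (5)·(4)·(3)/[(3)·(2)·(1)] = 10
Sum: (-8)·(-4) + (-4)·(15) + (-8)·(-20) + (-2)·(10) = 112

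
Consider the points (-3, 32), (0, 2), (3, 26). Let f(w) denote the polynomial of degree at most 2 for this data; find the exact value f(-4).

54

L_0(-4) = (-4)·(-7)/[(-3)·(-6)] = 14/9
L_1(-4) = (-1)·(-7)/[(3)·(-3)] = -7/9
L_2(-4) = (-1)·(-4)/[(6)·(3)] = 2/9
Sum: 32·(14/9) + 2·(-7/9) + 26·(2/9) = 54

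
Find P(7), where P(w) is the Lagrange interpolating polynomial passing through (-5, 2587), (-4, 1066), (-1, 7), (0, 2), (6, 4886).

Evaluate each Lagrange basis at w = 7:
L_0(7) = (11)·(8)·(7)·(1)/[(-1)·(-4)·(-5)·(-11)] = 14/5
L_1(7) = (12)·(8)·(7)·(1)/[(1)·(-3)·(-4)·(-10)] = -28/5
L_2(7) = (12)·(11)·(7)·(1)/[(4)·(3)·(-1)·(-7)] = 11
L_3(7) = (12)·(11)·(8)·(1)/[(5)·(4)·(1)·(-6)] = -44/5
L_4(7) = (12)·(11)·(8)·(7)/[(11)·(10)·(7)·(6)] = 8/5
Sum: 2587·(14/5) + 1066·(-28/5) + 7·(11) + 2·(-44/5) + 4886·(8/5) = 9151

9151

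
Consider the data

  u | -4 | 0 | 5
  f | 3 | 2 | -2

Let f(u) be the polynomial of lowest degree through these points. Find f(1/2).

L_0(1/2) = (1/2)·(-9/2)/[(-4)·(-9)] = -1/16
L_1(1/2) = (9/2)·(-9/2)/[(4)·(-5)] = 81/80
L_2(1/2) = (9/2)·(1/2)/[(9)·(5)] = 1/20
Sum: 3·(-1/16) + 2·(81/80) + (-2)·(1/20) = 139/80

139/80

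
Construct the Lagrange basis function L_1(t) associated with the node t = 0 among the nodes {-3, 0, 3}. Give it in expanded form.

L_1(t) = -(1/9)t^2 + 1

L_1(t) = (t + 3)(t - 3) / [(3)·(-3)]
       = (t^2 - 9) / (-9)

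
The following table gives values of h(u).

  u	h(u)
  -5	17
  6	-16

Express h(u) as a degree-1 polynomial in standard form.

L_0(u) = (u - 6) / [-11] = -(1/11)u + 6/11
L_1(u) = (u + 5) / [11] = (1/11)u + 5/11
h(u) = 17·L_0 + (-16)·L_1
  17·L_0(u) = -(17/11)u + 102/11
  (-16)·L_1(u) = -(16/11)u - 80/11
Adding term by term: -3u + 2

h(u) = -3u + 2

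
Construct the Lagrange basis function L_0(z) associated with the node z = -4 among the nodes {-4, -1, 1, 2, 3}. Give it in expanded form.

L_0(z) = (1/630)z^4 - (1/126)z^3 + (1/126)z^2 + (1/126)z - 1/105

L_0(z) = (z + 1)(z - 1)(z - 2)(z - 3) / [(-3)·(-5)·(-6)·(-7)]
       = (z^4 - 5z^3 + 5z^2 + 5z - 6) / (630)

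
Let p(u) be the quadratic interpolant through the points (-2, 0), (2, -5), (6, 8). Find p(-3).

65/16

L_0(-3) = (-5)·(-9)/[(-4)·(-8)] = 45/32
L_1(-3) = (-1)·(-9)/[(4)·(-4)] = -9/16
L_2(-3) = (-1)·(-5)/[(8)·(4)] = 5/32
Sum: 0 + (-5)·(-9/16) + 8·(5/32) = 65/16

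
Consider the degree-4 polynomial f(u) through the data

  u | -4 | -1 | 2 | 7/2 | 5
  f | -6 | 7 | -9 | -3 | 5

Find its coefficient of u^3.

L_0(u) = (u + 1)(u - 2)(u - 7/2)(u - 5) / [1215] = (1/1215)u^4 - (19/2430)u^3 + (8/405)u^2 - (1/2430)u - 7/243
L_1(u) = (u + 4)(u - 2)(u - 7/2)(u - 5) / [-243] = -(1/243)u^4 + (13/486)u^3 + (5/162)u^2 - (103/243)u + 140/243
L_2(u) = (u + 4)(u + 1)(u - 7/2)(u - 5) / [81] = (1/81)u^4 - (7/162)u^3 - (7/27)u^2 + (107/162)u + 70/81
L_3(u) = (u + 4)(u + 1)(u - 2)(u - 5) / [-1215/16] = -(16/1215)u^4 + (32/1215)u^3 + (112/405)u^2 - (352/1215)u - 128/243
L_4(u) = (u + 4)(u + 1)(u - 2)(u - 7/2) / [243] = (1/243)u^4 - (1/486)u^3 - (11/162)u^2 + (13/243)u + 28/243
f(u) = (-6)·L_0 + 7·L_1 + (-9)·L_2 + (-3)·L_3 + 5·L_4
Only the coefficient of u^3 is needed; take it from each L_i and combine:
(-6)·(-19/2430) + 7·(13/486) + (-9)·(-7/162) + (-3)·(32/1215) + 5·(-1/486) = 1297/2430

1297/2430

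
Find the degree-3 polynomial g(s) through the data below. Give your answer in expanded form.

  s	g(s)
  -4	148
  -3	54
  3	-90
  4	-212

g(s) = -3s^3 - 2s^2 + 3s

Build the Lagrange basis polynomials:
L_0(s) = (s + 3)(s - 3)(s - 4) / [-56] = -(1/56)s^3 + (1/14)s^2 + (9/56)s - 9/14
L_1(s) = (s + 4)(s - 3)(s - 4) / [42] = (1/42)s^3 - (1/14)s^2 - (8/21)s + 8/7
L_2(s) = (s + 4)(s + 3)(s - 4) / [-42] = -(1/42)s^3 - (1/14)s^2 + (8/21)s + 8/7
L_3(s) = (s + 4)(s + 3)(s - 3) / [56] = (1/56)s^3 + (1/14)s^2 - (9/56)s - 9/14
g(s) = 148·L_0 + 54·L_1 + (-90)·L_2 + (-212)·L_3
  148·L_0(s) = -(37/14)s^3 + (74/7)s^2 + (333/14)s - 666/7
  54·L_1(s) = (9/7)s^3 - (27/7)s^2 - (144/7)s + 432/7
  (-90)·L_2(s) = (15/7)s^3 + (45/7)s^2 - (240/7)s - 720/7
  (-212)·L_3(s) = -(53/14)s^3 - (106/7)s^2 + (477/14)s + 954/7
Adding term by term: -3s^3 - 2s^2 + 3s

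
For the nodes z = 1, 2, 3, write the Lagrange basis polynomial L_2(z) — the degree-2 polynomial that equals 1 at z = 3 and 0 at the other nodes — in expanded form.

L_2(z) = (z - 1)(z - 2) / [(2)·(1)]
       = (z^2 - 3z + 2) / (2)

L_2(z) = (1/2)z^2 - (3/2)z + 1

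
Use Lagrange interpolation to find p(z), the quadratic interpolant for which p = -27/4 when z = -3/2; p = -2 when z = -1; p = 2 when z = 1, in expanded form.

L_0(z) = (z + 1)(z - 1) / [5/4] = (4/5)z^2 - 4/5
L_1(z) = (z + 3/2)(z - 1) / [-1] = -z^2 - (1/2)z + 3/2
L_2(z) = (z + 3/2)(z + 1) / [5] = (1/5)z^2 + (1/2)z + 3/10
p(z) = (-27/4)·L_0 + (-2)·L_1 + 2·L_2
  (-27/4)·L_0(z) = -(27/5)z^2 + 27/5
  (-2)·L_1(z) = 2z^2 + z - 3
  2·L_2(z) = (2/5)z^2 + z + 3/5
Adding term by term: -3z^2 + 2z + 3

p(z) = -3z^2 + 2z + 3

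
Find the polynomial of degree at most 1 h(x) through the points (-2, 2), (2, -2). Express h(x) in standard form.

Build the Lagrange basis polynomials:
L_0(x) = (x - 2) / [-4] = -(1/4)x + 1/2
L_1(x) = (x + 2) / [4] = (1/4)x + 1/2
h(x) = 2·L_0 + (-2)·L_1
  2·L_0(x) = -(1/2)x + 1
  (-2)·L_1(x) = -(1/2)x - 1
Adding term by term: -x

h(x) = -x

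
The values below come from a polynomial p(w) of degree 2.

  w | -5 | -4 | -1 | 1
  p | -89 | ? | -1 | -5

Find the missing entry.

-55

The 3 known values determine p uniquely (degree ≤ 2).
L_0(-4) = (-3)·(-5)/[(-4)·(-6)] = 5/8
L_1(-4) = (1)·(-5)/[(4)·(-2)] = 5/8
L_2(-4) = (1)·(-3)/[(6)·(2)] = -1/4
Sum: (-89)·(5/8) + (-1)·(5/8) + (-5)·(-1/4) = -55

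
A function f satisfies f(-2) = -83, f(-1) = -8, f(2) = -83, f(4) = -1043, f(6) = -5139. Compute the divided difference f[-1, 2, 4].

-91

f[-1,2] = (-83 - (-8)) / (2 - (-1)) = -25
f[2,4] = (-1043 - (-83)) / (4 - 2) = -480
f[-1,2,4] = (-480 - (-25)) / (4 - (-1)) = -91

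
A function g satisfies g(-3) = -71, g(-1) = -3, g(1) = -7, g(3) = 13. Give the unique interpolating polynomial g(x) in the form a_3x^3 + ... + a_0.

Build the Lagrange basis polynomials:
L_0(x) = (x + 1)(x - 1)(x - 3) / [-48] = -(1/48)x^3 + (1/16)x^2 + (1/48)x - 1/16
L_1(x) = (x + 3)(x - 1)(x - 3) / [16] = (1/16)x^3 - (1/16)x^2 - (9/16)x + 9/16
L_2(x) = (x + 3)(x + 1)(x - 3) / [-16] = -(1/16)x^3 - (1/16)x^2 + (9/16)x + 9/16
L_3(x) = (x + 3)(x + 1)(x - 1) / [48] = (1/48)x^3 + (1/16)x^2 - (1/48)x - 1/16
g(x) = (-71)·L_0 + (-3)·L_1 + (-7)·L_2 + 13·L_3
  (-71)·L_0(x) = (71/48)x^3 - (71/16)x^2 - (71/48)x + 71/16
  (-3)·L_1(x) = -(3/16)x^3 + (3/16)x^2 + (27/16)x - 27/16
  (-7)·L_2(x) = (7/16)x^3 + (7/16)x^2 - (63/16)x - 63/16
  13·L_3(x) = (13/48)x^3 + (13/16)x^2 - (13/48)x - 13/16
Adding term by term: 2x^3 - 3x^2 - 4x - 2

g(x) = 2x^3 - 3x^2 - 4x - 2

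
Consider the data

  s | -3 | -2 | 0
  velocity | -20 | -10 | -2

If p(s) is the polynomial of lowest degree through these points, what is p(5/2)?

Evaluate each Lagrange basis at s = 5/2:
L_0(5/2) = (9/2)·(5/2)/[(-1)·(-3)] = 15/4
L_1(5/2) = (11/2)·(5/2)/[(1)·(-2)] = -55/8
L_2(5/2) = (11/2)·(9/2)/[(3)·(2)] = 33/8
Sum: (-20)·(15/4) + (-10)·(-55/8) + (-2)·(33/8) = -29/2

-29/2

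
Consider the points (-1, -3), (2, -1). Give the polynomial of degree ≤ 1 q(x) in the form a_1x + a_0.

q(x) = (2/3)x - 7/3

Build the Lagrange basis polynomials:
L_0(x) = (x - 2) / [-3] = -(1/3)x + 2/3
L_1(x) = (x + 1) / [3] = (1/3)x + 1/3
q(x) = (-3)·L_0 + (-1)·L_1
  (-3)·L_0(x) = x - 2
  (-1)·L_1(x) = -(1/3)x - 1/3
Adding term by term: (2/3)x - 7/3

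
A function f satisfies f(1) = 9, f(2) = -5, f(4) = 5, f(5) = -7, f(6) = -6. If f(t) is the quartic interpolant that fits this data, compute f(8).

282

Evaluate each Lagrange basis at t = 8:
L_0(8) = (6)·(4)·(3)·(2)/[(-1)·(-3)·(-4)·(-5)] = 12/5
L_1(8) = (7)·(4)·(3)·(2)/[(1)·(-2)·(-3)·(-4)] = -7
L_2(8) = (7)·(6)·(3)·(2)/[(3)·(2)·(-1)·(-2)] = 21
L_3(8) = (7)·(6)·(4)·(2)/[(4)·(3)·(1)·(-1)] = -28
L_4(8) = (7)·(6)·(4)·(3)/[(5)·(4)·(2)·(1)] = 63/5
Sum: 9·(12/5) + (-5)·(-7) + 5·(21) + (-7)·(-28) + (-6)·(63/5) = 282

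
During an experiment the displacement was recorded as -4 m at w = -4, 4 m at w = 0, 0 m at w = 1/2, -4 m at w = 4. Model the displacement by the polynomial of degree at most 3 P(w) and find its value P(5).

Using Newton's divided-difference form:
P[-4,0] = (4 - (-4)) / (0 - (-4)) = 2
P[0,1/2] = (0 - 4) / (1/2 - 0) = -8
P[1/2,4] = (-4 - 0) / (4 - 1/2) = -8/7
P[-4,0,1/2] = (-8 - 2) / (1/2 - (-4)) = -20/9
P[0,1/2,4] = (-8/7 - (-8)) / (4 - 0) = 12/7
P[-4,0,1/2,4] = (12/7 - (-20/9)) / (4 - (-4)) = 31/63
P(5) = -4 + 2·(9) + (-20/9)·(9)·(5) + (31/63)·(9)·(5)·(9/2) = 191/14

191/14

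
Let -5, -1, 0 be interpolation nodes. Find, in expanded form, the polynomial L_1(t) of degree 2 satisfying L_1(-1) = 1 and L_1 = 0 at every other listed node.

L_1(t) = -(1/4)t^2 - (5/4)t

L_1(t) = (t + 5)t / [(4)·(-1)]
       = (t^2 + 5t) / (-4)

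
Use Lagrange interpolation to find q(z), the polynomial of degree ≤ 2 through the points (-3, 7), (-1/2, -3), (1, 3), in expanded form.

L_0(z) = (z + 1/2)(z - 1) / [10] = (1/10)z^2 - (1/20)z - 1/20
L_1(z) = (z + 3)(z - 1) / [-15/4] = -(4/15)z^2 - (8/15)z + 4/5
L_2(z) = (z + 3)(z + 1/2) / [6] = (1/6)z^2 + (7/12)z + 1/4
q(z) = 7·L_0 + (-3)·L_1 + 3·L_2
  7·L_0(z) = (7/10)z^2 - (7/20)z - 7/20
  (-3)·L_1(z) = (4/5)z^2 + (8/5)z - 12/5
  3·L_2(z) = (1/2)z^2 + (7/4)z + 3/4
Adding term by term: 2z^2 + 3z - 2

q(z) = 2z^2 + 3z - 2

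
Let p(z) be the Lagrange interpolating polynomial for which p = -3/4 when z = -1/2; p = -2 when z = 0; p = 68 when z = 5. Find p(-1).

2

Evaluate each Lagrange basis at z = -1:
L_0(-1) = (-1)·(-6)/[(-1/2)·(-11/2)] = 24/11
L_1(-1) = (-1/2)·(-6)/[(1/2)·(-5)] = -6/5
L_2(-1) = (-1/2)·(-1)/[(11/2)·(5)] = 1/55
Sum: (-3/4)·(24/11) + (-2)·(-6/5) + 68·(1/55) = 2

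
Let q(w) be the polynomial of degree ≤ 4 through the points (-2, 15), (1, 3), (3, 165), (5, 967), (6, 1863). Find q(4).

Evaluate each Lagrange basis at w = 4:
L_0(4) = (3)·(1)·(-1)·(-2)/[(-3)·(-5)·(-7)·(-8)] = 1/140
L_1(4) = (6)·(1)·(-1)·(-2)/[(3)·(-2)·(-4)·(-5)] = -1/10
L_2(4) = (6)·(3)·(-1)·(-2)/[(5)·(2)·(-2)·(-3)] = 3/5
L_3(4) = (6)·(3)·(1)·(-2)/[(7)·(4)·(2)·(-1)] = 9/14
L_4(4) = (6)·(3)·(1)·(-1)/[(8)·(5)·(3)·(1)] = -3/20
Sum: 15·(1/140) + 3·(-1/10) + 165·(3/5) + 967·(9/14) + 1863·(-3/20) = 441

441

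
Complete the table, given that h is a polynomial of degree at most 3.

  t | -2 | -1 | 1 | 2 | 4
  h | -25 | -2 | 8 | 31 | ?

The 4 known values determine h uniquely (degree ≤ 3).
Evaluate each Lagrange basis at t = 4:
L_0(4) = (5)·(3)·(2)/[(-1)·(-3)·(-4)] = -5/2
L_1(4) = (6)·(3)·(2)/[(1)·(-2)·(-3)] = 6
L_2(4) = (6)·(5)·(2)/[(3)·(2)·(-1)] = -10
L_3(4) = (6)·(5)·(3)/[(4)·(3)·(1)] = 15/2
Sum: (-25)·(-5/2) + (-2)·(6) + 8·(-10) + 31·(15/2) = 203

203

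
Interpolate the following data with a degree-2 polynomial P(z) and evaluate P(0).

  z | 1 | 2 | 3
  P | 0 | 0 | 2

Evaluate each Lagrange basis at z = 0:
L_0(0) = (-2)·(-3)/[(-1)·(-2)] = 3
L_1(0) = (-1)·(-3)/[(1)·(-1)] = -3
L_2(0) = (-1)·(-2)/[(2)·(1)] = 1
Sum: 0 + 0 + 2·(1) = 2

2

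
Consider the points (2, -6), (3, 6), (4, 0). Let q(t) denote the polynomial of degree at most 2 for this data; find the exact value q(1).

Evaluate each Lagrange basis at t = 1:
L_0(1) = (-2)·(-3)/[(-1)·(-2)] = 3
L_1(1) = (-1)·(-3)/[(1)·(-1)] = -3
L_2(1) = (-1)·(-2)/[(2)·(1)] = 1
Sum: (-6)·(3) + 6·(-3) + 0 = -36

-36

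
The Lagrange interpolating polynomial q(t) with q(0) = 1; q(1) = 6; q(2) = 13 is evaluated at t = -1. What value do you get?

Evaluate each Lagrange basis at t = -1:
L_0(-1) = (-2)·(-3)/[(-1)·(-2)] = 3
L_1(-1) = (-1)·(-3)/[(1)·(-1)] = -3
L_2(-1) = (-1)·(-2)/[(2)·(1)] = 1
Sum: 1·(3) + 6·(-3) + 13·(1) = -2

-2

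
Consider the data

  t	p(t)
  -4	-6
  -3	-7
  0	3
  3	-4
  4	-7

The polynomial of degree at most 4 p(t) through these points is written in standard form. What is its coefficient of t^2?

L_0(t) = (t + 3)t(t - 3)(t - 4) / [224] = (1/224)t^4 - (1/56)t^3 - (9/224)t^2 + (9/56)t
L_1(t) = (t + 4)t(t - 3)(t - 4) / [-126] = -(1/126)t^4 + (1/42)t^3 + (8/63)t^2 - (8/21)t
L_2(t) = (t + 4)(t + 3)(t - 3)(t - 4) / [144] = (1/144)t^4 - (25/144)t^2 + 1
L_3(t) = (t + 4)(t + 3)t(t - 4) / [-126] = -(1/126)t^4 - (1/42)t^3 + (8/63)t^2 + (8/21)t
L_4(t) = (t + 4)(t + 3)t(t - 3) / [224] = (1/224)t^4 + (1/56)t^3 - (9/224)t^2 - (9/56)t
p(t) = (-6)·L_0 + (-7)·L_1 + 3·L_2 + (-4)·L_3 + (-7)·L_4
Only the coefficient of t^2 is needed; take it from each L_i and combine:
(-6)·(-9/224) + (-7)·(8/63) + 3·(-25/144) + (-4)·(8/63) + (-7)·(-9/224) = -2813/2016

-2813/2016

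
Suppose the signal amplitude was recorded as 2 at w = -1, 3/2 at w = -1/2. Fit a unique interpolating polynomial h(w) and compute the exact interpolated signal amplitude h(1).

L_0(1) = (3/2)/[(-1/2)] = -3
L_1(1) = (2)/[(1/2)] = 4
Sum: 2·(-3) + 3/2·(4) = 0

0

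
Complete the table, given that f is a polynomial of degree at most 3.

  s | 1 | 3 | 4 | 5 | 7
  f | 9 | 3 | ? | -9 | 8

The 4 known values determine f uniquely (degree ≤ 3).
L_0(4) = (1)·(-1)·(-3)/[(-2)·(-4)·(-6)] = -1/16
L_1(4) = (3)·(-1)·(-3)/[(2)·(-2)·(-4)] = 9/16
L_2(4) = (3)·(1)·(-3)/[(4)·(2)·(-2)] = 9/16
L_3(4) = (3)·(1)·(-1)/[(6)·(4)·(2)] = -1/16
Sum: 9·(-1/16) + 3·(9/16) + (-9)·(9/16) + 8·(-1/16) = -71/16

-71/16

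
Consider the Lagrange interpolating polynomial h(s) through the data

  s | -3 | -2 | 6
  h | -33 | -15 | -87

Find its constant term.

L_0(s) = (s + 2)(s - 6) / [9] = (1/9)s^2 - (4/9)s - 4/3
L_1(s) = (s + 3)(s - 6) / [-8] = -(1/8)s^2 + (3/8)s + 9/4
L_2(s) = (s + 3)(s + 2) / [72] = (1/72)s^2 + (5/72)s + 1/12
h(s) = (-33)·L_0 + (-15)·L_1 + (-87)·L_2
Only the constant term is needed; take it from each L_i and combine:
(-33)·(-4/3) + (-15)·(9/4) + (-87)·(1/12) = 3

3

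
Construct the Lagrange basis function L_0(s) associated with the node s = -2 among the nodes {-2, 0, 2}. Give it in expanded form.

L_0(s) = (1/8)s^2 - (1/4)s

L_0(s) = s(s - 2) / [(-2)·(-4)]
       = (s^2 - 2s) / (8)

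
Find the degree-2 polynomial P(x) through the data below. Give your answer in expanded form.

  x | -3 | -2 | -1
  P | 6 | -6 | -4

P(x) = 7x^2 + 23x + 12

Newton's divided differences:
P[-3,-2] = (-6 - 6) / (-2 - (-3)) = -12
P[-2,-1] = (-4 - (-6)) / (-1 - (-2)) = 2
P[-3,-2,-1] = (2 - (-12)) / (-1 - (-3)) = 7
P(x) = 6 + (-12)·(x + 3) + 7·(x + 3)(x + 2)
Expanding: P(x) = 7x^2 + 23x + 12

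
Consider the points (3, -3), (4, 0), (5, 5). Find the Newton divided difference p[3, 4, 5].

1

p[3,4] = (0 - (-3)) / (4 - 3) = 3
p[4,5] = (5 - 0) / (5 - 4) = 5
p[3,4,5] = (5 - 3) / (5 - 3) = 1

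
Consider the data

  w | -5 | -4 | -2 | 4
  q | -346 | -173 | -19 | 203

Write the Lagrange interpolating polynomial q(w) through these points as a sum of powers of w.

q(w) = 3w^3 + w^2 - w - 1

L_0(w) = (w + 4)(w + 2)(w - 4) / [-27] = -(1/27)w^3 - (2/27)w^2 + (16/27)w + 32/27
L_1(w) = (w + 5)(w + 2)(w - 4) / [16] = (1/16)w^3 + (3/16)w^2 - (9/8)w - 5/2
L_2(w) = (w + 5)(w + 4)(w - 4) / [-36] = -(1/36)w^3 - (5/36)w^2 + (4/9)w + 20/9
L_3(w) = (w + 5)(w + 4)(w + 2) / [432] = (1/432)w^3 + (11/432)w^2 + (19/216)w + 5/54
q(w) = (-346)·L_0 + (-173)·L_1 + (-19)·L_2 + 203·L_3
  (-346)·L_0(w) = (346/27)w^3 + (692/27)w^2 - (5536/27)w - 11072/27
  (-173)·L_1(w) = -(173/16)w^3 - (519/16)w^2 + (1557/8)w + 865/2
  (-19)·L_2(w) = (19/36)w^3 + (95/36)w^2 - (76/9)w - 380/9
  203·L_3(w) = (203/432)w^3 + (2233/432)w^2 + (3857/216)w + 1015/54
Adding term by term: 3w^3 + w^2 - w - 1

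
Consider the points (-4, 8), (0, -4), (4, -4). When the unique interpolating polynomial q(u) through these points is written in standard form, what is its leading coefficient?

Build the Lagrange basis polynomials:
L_0(u) = u(u - 4) / [32] = (1/32)u^2 - (1/8)u
L_1(u) = (u + 4)(u - 4) / [-16] = -(1/16)u^2 + 1
L_2(u) = (u + 4)u / [32] = (1/32)u^2 + (1/8)u
q(u) = 8·L_0 + (-4)·L_1 + (-4)·L_2
Only the coefficient of u^2 is needed; take it from each L_i and combine:
8·(1/32) + (-4)·(-1/16) + (-4)·(1/32) = 3/8

3/8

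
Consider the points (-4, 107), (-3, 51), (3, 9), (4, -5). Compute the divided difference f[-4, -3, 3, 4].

-1

f[-4,-3] = (51 - 107) / (-3 - (-4)) = -56
f[-3,3] = (9 - 51) / (3 - (-3)) = -7
f[3,4] = (-5 - 9) / (4 - 3) = -14
f[-4,-3,3] = (-7 - (-56)) / (3 - (-4)) = 7
f[-3,3,4] = (-14 - (-7)) / (4 - (-3)) = -1
f[-4,-3,3,4] = (-1 - 7) / (4 - (-4)) = -1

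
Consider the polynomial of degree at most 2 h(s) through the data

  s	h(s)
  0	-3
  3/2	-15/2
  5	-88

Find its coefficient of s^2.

-4

The leading coefficient equals the top divided difference h[0,3/2,5].
h[0,3/2] = (-15/2 - (-3)) / (3/2 - 0) = -3
h[3/2,5] = (-88 - (-15/2)) / (5 - 3/2) = -23
h[0,3/2,5] = (-23 - (-3)) / (5 - 0) = -4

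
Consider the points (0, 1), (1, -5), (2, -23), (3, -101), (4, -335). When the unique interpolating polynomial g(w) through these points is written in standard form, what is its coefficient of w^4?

-2

L_0(w) = (w - 1)(w - 2)(w - 3)(w - 4) / [24] = (1/24)w^4 - (5/12)w^3 + (35/24)w^2 - (25/12)w + 1
L_1(w) = w(w - 2)(w - 3)(w - 4) / [-6] = -(1/6)w^4 + (3/2)w^3 - (13/3)w^2 + 4w
L_2(w) = w(w - 1)(w - 3)(w - 4) / [4] = (1/4)w^4 - 2w^3 + (19/4)w^2 - 3w
L_3(w) = w(w - 1)(w - 2)(w - 4) / [-6] = -(1/6)w^4 + (7/6)w^3 - (7/3)w^2 + (4/3)w
L_4(w) = w(w - 1)(w - 2)(w - 3) / [24] = (1/24)w^4 - (1/4)w^3 + (11/24)w^2 - (1/4)w
g(w) = 1·L_0 + (-5)·L_1 + (-23)·L_2 + (-101)·L_3 + (-335)·L_4
Only the coefficient of w^4 is needed; take it from each L_i and combine:
1·(1/24) + (-5)·(-1/6) + (-23)·(1/4) + (-101)·(-1/6) + (-335)·(1/24) = -2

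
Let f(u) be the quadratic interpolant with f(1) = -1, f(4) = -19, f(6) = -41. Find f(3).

-11

Using Newton's divided-difference form:
f[1,4] = (-19 - (-1)) / (4 - 1) = -6
f[4,6] = (-41 - (-19)) / (6 - 4) = -11
f[1,4,6] = (-11 - (-6)) / (6 - 1) = -1
f(3) = -1 + (-6)·(2) + (-1)·(2)·(-1) = -11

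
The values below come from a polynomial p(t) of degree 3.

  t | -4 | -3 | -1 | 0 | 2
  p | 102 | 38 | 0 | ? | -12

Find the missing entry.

2

The 4 known values determine p uniquely (degree ≤ 3).
Evaluate each Lagrange basis at t = 0:
L_0(0) = (3)·(1)·(-2)/[(-1)·(-3)·(-6)] = 1/3
L_1(0) = (4)·(1)·(-2)/[(1)·(-2)·(-5)] = -4/5
L_2(0) = (4)·(3)·(-2)/[(3)·(2)·(-3)] = 4/3
L_3(0) = (4)·(3)·(1)/[(6)·(5)·(3)] = 2/15
Sum: 102·(1/3) + 38·(-4/5) + 0 + (-12)·(2/15) = 2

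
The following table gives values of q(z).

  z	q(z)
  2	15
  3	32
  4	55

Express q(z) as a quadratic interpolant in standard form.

Newton's divided differences:
q[2,3] = (32 - 15) / (3 - 2) = 17
q[3,4] = (55 - 32) / (4 - 3) = 23
q[2,3,4] = (23 - 17) / (4 - 2) = 3
q(z) = 15 + 17·(z - 2) + 3·(z - 2)(z - 3)
Expanding: q(z) = 3z^2 + 2z - 1

q(z) = 3z^2 + 2z - 1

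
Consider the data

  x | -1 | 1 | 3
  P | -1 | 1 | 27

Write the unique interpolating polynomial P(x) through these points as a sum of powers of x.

P(x) = 3x^2 + x - 3

L_0(x) = (x - 1)(x - 3) / [8] = (1/8)x^2 - (1/2)x + 3/8
L_1(x) = (x + 1)(x - 3) / [-4] = -(1/4)x^2 + (1/2)x + 3/4
L_2(x) = (x + 1)(x - 1) / [8] = (1/8)x^2 - 1/8
P(x) = (-1)·L_0 + 1·L_1 + 27·L_2
  (-1)·L_0(x) = -(1/8)x^2 + (1/2)x - 3/8
  1·L_1(x) = -(1/4)x^2 + (1/2)x + 3/4
  27·L_2(x) = (27/8)x^2 - 27/8
Adding term by term: 3x^2 + x - 3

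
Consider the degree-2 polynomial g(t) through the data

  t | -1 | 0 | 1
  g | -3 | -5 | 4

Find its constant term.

L_0(t) = t(t - 1) / [2] = (1/2)t^2 - (1/2)t
L_1(t) = (t + 1)(t - 1) / [-1] = -t^2 + 1
L_2(t) = (t + 1)t / [2] = (1/2)t^2 + (1/2)t
g(t) = (-3)·L_0 + (-5)·L_1 + 4·L_2
Only the constant term is needed; take it from each L_i and combine:
(-3)·(0) + (-5)·(1) + 4·(0) = -5

-5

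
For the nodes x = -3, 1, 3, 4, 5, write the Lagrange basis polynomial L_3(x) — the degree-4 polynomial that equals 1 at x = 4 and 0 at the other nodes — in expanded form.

L_3(x) = -(1/21)x^4 + (2/7)x^3 + (4/21)x^2 - (18/7)x + 15/7

L_3(x) = (x + 3)(x - 1)(x - 3)(x - 5) / [(7)·(3)·(1)·(-1)]
       = (x^4 - 6x^3 - 4x^2 + 54x - 45) / (-21)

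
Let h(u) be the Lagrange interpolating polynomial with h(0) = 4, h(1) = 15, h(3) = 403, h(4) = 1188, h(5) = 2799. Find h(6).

Evaluate each Lagrange basis at u = 6:
L_0(6) = (5)·(3)·(2)·(1)/[(-1)·(-3)·(-4)·(-5)] = 1/2
L_1(6) = (6)·(3)·(2)·(1)/[(1)·(-2)·(-3)·(-4)] = -3/2
L_2(6) = (6)·(5)·(2)·(1)/[(3)·(2)·(-1)·(-2)] = 5
L_3(6) = (6)·(5)·(3)·(1)/[(4)·(3)·(1)·(-1)] = -15/2
L_4(6) = (6)·(5)·(3)·(2)/[(5)·(4)·(2)·(1)] = 9/2
Sum: 4·(1/2) + 15·(-3/2) + 403·(5) + 1188·(-15/2) + 2799·(9/2) = 5680

5680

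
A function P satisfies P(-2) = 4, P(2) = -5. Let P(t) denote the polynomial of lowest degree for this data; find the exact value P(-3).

25/4

Evaluate each Lagrange basis at t = -3:
L_0(-3) = (-5)/[(-4)] = 5/4
L_1(-3) = (-1)/[(4)] = -1/4
Sum: 4·(5/4) + (-5)·(-1/4) = 25/4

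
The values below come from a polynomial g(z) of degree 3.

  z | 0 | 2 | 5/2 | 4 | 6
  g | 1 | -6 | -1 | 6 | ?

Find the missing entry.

The 4 known values determine g uniquely (degree ≤ 3).
Evaluate each Lagrange basis at z = 6:
L_0(6) = (4)·(7/2)·(2)/[(-2)·(-5/2)·(-4)] = -7/5
L_1(6) = (6)·(7/2)·(2)/[(2)·(-1/2)·(-2)] = 21
L_2(6) = (6)·(4)·(2)/[(5/2)·(1/2)·(-3/2)] = -128/5
L_3(6) = (6)·(4)·(7/2)/[(4)·(2)·(3/2)] = 7
Sum: 1·(-7/5) + (-6)·(21) + (-1)·(-128/5) + 6·(7) = -299/5

-299/5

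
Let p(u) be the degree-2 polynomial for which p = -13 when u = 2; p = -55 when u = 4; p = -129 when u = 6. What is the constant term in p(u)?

Build the Lagrange basis polynomials:
L_0(u) = (u - 4)(u - 6) / [8] = (1/8)u^2 - (5/4)u + 3
L_1(u) = (u - 2)(u - 6) / [-4] = -(1/4)u^2 + 2u - 3
L_2(u) = (u - 2)(u - 4) / [8] = (1/8)u^2 - (3/4)u + 1
p(u) = (-13)·L_0 + (-55)·L_1 + (-129)·L_2
Only the constant term is needed; take it from each L_i and combine:
(-13)·(3) + (-55)·(-3) + (-129)·(1) = -3

-3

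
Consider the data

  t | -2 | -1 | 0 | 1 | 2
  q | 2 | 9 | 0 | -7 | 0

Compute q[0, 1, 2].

q[0,1] = (-7 - 0) / (1 - 0) = -7
q[1,2] = (0 - (-7)) / (2 - 1) = 7
q[0,1,2] = (7 - (-7)) / (2 - 0) = 7

7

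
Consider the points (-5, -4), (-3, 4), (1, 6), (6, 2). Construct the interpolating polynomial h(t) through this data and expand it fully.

L_0(t) = (t + 3)(t - 1)(t - 6) / [-132] = -(1/132)t^3 + (1/33)t^2 + (5/44)t - 3/22
L_1(t) = (t + 5)(t - 1)(t - 6) / [72] = (1/72)t^3 - (1/36)t^2 - (29/72)t + 5/12
L_2(t) = (t + 5)(t + 3)(t - 6) / [-120] = -(1/120)t^3 - (1/60)t^2 + (11/40)t + 3/4
L_3(t) = (t + 5)(t + 3)(t - 1) / [495] = (1/495)t^3 + (7/495)t^2 + (7/495)t - 1/33
h(t) = (-4)·L_0 + 4·L_1 + 6·L_2 + 2·L_3
  (-4)·L_0(t) = (1/33)t^3 - (4/33)t^2 - (5/11)t + 6/11
  4·L_1(t) = (1/18)t^3 - (1/9)t^2 - (29/18)t + 5/3
  6·L_2(t) = -(1/20)t^3 - (1/10)t^2 + (33/20)t + 9/2
  2·L_3(t) = (2/495)t^3 + (14/495)t^2 + (14/495)t - 2/33
Adding term by term: (79/1980)t^3 - (301/990)t^2 - (767/1980)t + 439/66

h(t) = (79/1980)t^3 - (301/990)t^2 - (767/1980)t + 439/66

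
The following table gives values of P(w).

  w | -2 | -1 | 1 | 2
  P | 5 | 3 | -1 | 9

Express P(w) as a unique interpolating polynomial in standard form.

L_0(w) = (w + 1)(w - 1)(w - 2) / [-12] = -(1/12)w^3 + (1/6)w^2 + (1/12)w - 1/6
L_1(w) = (w + 2)(w - 1)(w - 2) / [6] = (1/6)w^3 - (1/6)w^2 - (2/3)w + 2/3
L_2(w) = (w + 2)(w + 1)(w - 2) / [-6] = -(1/6)w^3 - (1/6)w^2 + (2/3)w + 2/3
L_3(w) = (w + 2)(w + 1)(w - 1) / [12] = (1/12)w^3 + (1/6)w^2 - (1/12)w - 1/6
P(w) = 5·L_0 + 3·L_1 + (-1)·L_2 + 9·L_3
  5·L_0(w) = -(5/12)w^3 + (5/6)w^2 + (5/12)w - 5/6
  3·L_1(w) = (1/2)w^3 - (1/2)w^2 - 2w + 2
  (-1)·L_2(w) = (1/6)w^3 + (1/6)w^2 - (2/3)w - 2/3
  9·L_3(w) = (3/4)w^3 + (3/2)w^2 - (3/4)w - 3/2
Adding term by term: w^3 + 2w^2 - 3w - 1

P(w) = w^3 + 2w^2 - 3w - 1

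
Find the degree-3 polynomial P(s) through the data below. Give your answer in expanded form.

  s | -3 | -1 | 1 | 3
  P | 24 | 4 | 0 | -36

L_0(s) = (s + 1)(s - 1)(s - 3) / [-48] = -(1/48)s^3 + (1/16)s^2 + (1/48)s - 1/16
L_1(s) = (s + 3)(s - 1)(s - 3) / [16] = (1/16)s^3 - (1/16)s^2 - (9/16)s + 9/16
L_2(s) = (s + 3)(s + 1)(s - 3) / [-16] = -(1/16)s^3 - (1/16)s^2 + (9/16)s + 9/16
L_3(s) = (s + 3)(s + 1)(s - 1) / [48] = (1/48)s^3 + (1/16)s^2 - (1/48)s - 1/16
P(s) = 24·L_0 + 4·L_1 + 0·L_2 + (-36)·L_3
  24·L_0(s) = -(1/2)s^3 + (3/2)s^2 + (1/2)s - 3/2
  4·L_1(s) = (1/4)s^3 - (1/4)s^2 - (9/4)s + 9/4
  0·L_2(s) = 0
  (-36)·L_3(s) = -(3/4)s^3 - (9/4)s^2 + (3/4)s + 9/4
Adding term by term: -s^3 - s^2 - s + 3

P(s) = -s^3 - s^2 - s + 3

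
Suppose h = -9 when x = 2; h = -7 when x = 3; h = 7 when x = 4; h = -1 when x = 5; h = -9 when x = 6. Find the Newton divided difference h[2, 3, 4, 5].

h[2,3] = (-7 - (-9)) / (3 - 2) = 2
h[3,4] = (7 - (-7)) / (4 - 3) = 14
h[4,5] = (-1 - 7) / (5 - 4) = -8
h[2,3,4] = (14 - 2) / (4 - 2) = 6
h[3,4,5] = (-8 - 14) / (5 - 3) = -11
h[2,3,4,5] = (-11 - 6) / (5 - 2) = -17/3

-17/3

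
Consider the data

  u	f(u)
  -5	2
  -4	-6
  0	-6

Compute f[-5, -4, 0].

f[-5,-4] = (-6 - 2) / (-4 - (-5)) = -8
f[-4,0] = (-6 - (-6)) / (0 - (-4)) = 0
f[-5,-4,0] = (0 - (-8)) / (0 - (-5)) = 8/5

8/5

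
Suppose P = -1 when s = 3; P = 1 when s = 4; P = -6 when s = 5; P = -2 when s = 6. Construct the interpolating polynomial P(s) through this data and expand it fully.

Build the Lagrange basis polynomials:
L_0(s) = (s - 4)(s - 5)(s - 6) / [-6] = -(1/6)s^3 + (5/2)s^2 - (37/3)s + 20
L_1(s) = (s - 3)(s - 5)(s - 6) / [2] = (1/2)s^3 - 7s^2 + (63/2)s - 45
L_2(s) = (s - 3)(s - 4)(s - 6) / [-2] = -(1/2)s^3 + (13/2)s^2 - 27s + 36
L_3(s) = (s - 3)(s - 4)(s - 5) / [6] = (1/6)s^3 - 2s^2 + (47/6)s - 10
P(s) = (-1)·L_0 + 1·L_1 + (-6)·L_2 + (-2)·L_3
  (-1)·L_0(s) = (1/6)s^3 - (5/2)s^2 + (37/3)s - 20
  1·L_1(s) = (1/2)s^3 - 7s^2 + (63/2)s - 45
  (-6)·L_2(s) = 3s^3 - 39s^2 + 162s - 216
  (-2)·L_3(s) = -(1/3)s^3 + 4s^2 - (47/3)s + 20
Adding term by term: (10/3)s^3 - (89/2)s^2 + (1141/6)s - 261

P(s) = (10/3)s^3 - (89/2)s^2 + (1141/6)s - 261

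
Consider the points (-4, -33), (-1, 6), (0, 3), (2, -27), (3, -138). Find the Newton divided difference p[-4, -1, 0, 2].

0

p[-4,-1] = (6 - (-33)) / (-1 - (-4)) = 13
p[-1,0] = (3 - 6) / (0 - (-1)) = -3
p[0,2] = (-27 - 3) / (2 - 0) = -15
p[-4,-1,0] = (-3 - 13) / (0 - (-4)) = -4
p[-1,0,2] = (-15 - (-3)) / (2 - (-1)) = -4
p[-4,-1,0,2] = (-4 - (-4)) / (2 - (-4)) = 0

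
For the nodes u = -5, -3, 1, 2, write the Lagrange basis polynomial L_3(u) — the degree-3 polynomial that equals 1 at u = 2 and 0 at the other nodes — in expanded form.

L_3(u) = (u + 5)(u + 3)(u - 1) / [(7)·(5)·(1)]
       = (u^3 + 7u^2 + 7u - 15) / (35)

L_3(u) = (1/35)u^3 + (1/5)u^2 + (1/5)u - 3/7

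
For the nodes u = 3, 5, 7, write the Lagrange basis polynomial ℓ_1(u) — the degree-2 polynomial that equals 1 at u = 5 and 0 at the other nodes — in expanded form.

ℓ_1(u) = (u - 3)(u - 7) / [(2)·(-2)]
       = (u^2 - 10u + 21) / (-4)

ℓ_1(u) = -(1/4)u^2 + (5/2)u - 21/4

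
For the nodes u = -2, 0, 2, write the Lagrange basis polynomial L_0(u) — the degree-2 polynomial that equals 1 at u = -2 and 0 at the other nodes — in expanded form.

L_0(u) = (1/8)u^2 - (1/4)u

L_0(u) = u(u - 2) / [(-2)·(-4)]
       = (u^2 - 2u) / (8)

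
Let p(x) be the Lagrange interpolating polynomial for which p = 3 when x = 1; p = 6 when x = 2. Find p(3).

Evaluate each Lagrange basis at x = 3:
L_0(3) = (1)/[(-1)] = -1
L_1(3) = (2)/[(1)] = 2
Sum: 3·(-1) + 6·(2) = 9

9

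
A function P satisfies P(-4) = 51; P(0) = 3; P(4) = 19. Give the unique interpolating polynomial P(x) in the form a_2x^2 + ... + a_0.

Newton's divided differences:
P[-4,0] = (3 - 51) / (0 - (-4)) = -12
P[0,4] = (19 - 3) / (4 - 0) = 4
P[-4,0,4] = (4 - (-12)) / (4 - (-4)) = 2
P(x) = 51 + (-12)·(x + 4) + 2·(x + 4)x
Expanding: P(x) = 2x^2 - 4x + 3

P(x) = 2x^2 - 4x + 3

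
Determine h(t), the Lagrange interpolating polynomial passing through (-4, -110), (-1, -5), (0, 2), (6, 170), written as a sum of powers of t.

Build the Lagrange basis polynomials:
L_0(t) = (t + 1)t(t - 6) / [-120] = -(1/120)t^3 + (1/24)t^2 + (1/20)t
L_1(t) = (t + 4)t(t - 6) / [21] = (1/21)t^3 - (2/21)t^2 - (8/7)t
L_2(t) = (t + 4)(t + 1)(t - 6) / [-24] = -(1/24)t^3 + (1/24)t^2 + (13/12)t + 1
L_3(t) = (t + 4)(t + 1)t / [420] = (1/420)t^3 + (1/84)t^2 + (1/105)t
h(t) = (-110)·L_0 + (-5)·L_1 + 2·L_2 + 170·L_3
  (-110)·L_0(t) = (11/12)t^3 - (55/12)t^2 - (11/2)t
  (-5)·L_1(t) = -(5/21)t^3 + (10/21)t^2 + (40/7)t
  2·L_2(t) = -(1/12)t^3 + (1/12)t^2 + (13/6)t + 2
  170·L_3(t) = (17/42)t^3 + (85/42)t^2 + (34/21)t
Adding term by term: t^3 - 2t^2 + 4t + 2

h(t) = t^3 - 2t^2 + 4t + 2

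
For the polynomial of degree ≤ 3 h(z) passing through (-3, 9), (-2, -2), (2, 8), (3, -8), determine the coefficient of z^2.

L_0(z) = (z + 2)(z - 2)(z - 3) / [-30] = -(1/30)z^3 + (1/10)z^2 + (2/15)z - 2/5
L_1(z) = (z + 3)(z - 2)(z - 3) / [20] = (1/20)z^3 - (1/10)z^2 - (9/20)z + 9/10
L_2(z) = (z + 3)(z + 2)(z - 3) / [-20] = -(1/20)z^3 - (1/10)z^2 + (9/20)z + 9/10
L_3(z) = (z + 3)(z + 2)(z - 2) / [30] = (1/30)z^3 + (1/10)z^2 - (2/15)z - 2/5
h(z) = 9·L_0 + (-2)·L_1 + 8·L_2 + (-8)·L_3
Only the coefficient of z^2 is needed; take it from each L_i and combine:
9·(1/10) + (-2)·(-1/10) + 8·(-1/10) + (-8)·(1/10) = -1/2

-1/2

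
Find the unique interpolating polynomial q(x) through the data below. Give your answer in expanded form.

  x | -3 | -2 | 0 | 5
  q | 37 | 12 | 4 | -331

q(x) = -2x^3 - 3x^2 - 2x + 4

Newton's divided differences:
q[-3,-2] = (12 - 37) / (-2 - (-3)) = -25
q[-2,0] = (4 - 12) / (0 - (-2)) = -4
q[0,5] = (-331 - 4) / (5 - 0) = -67
q[-3,-2,0] = (-4 - (-25)) / (0 - (-3)) = 7
q[-2,0,5] = (-67 - (-4)) / (5 - (-2)) = -9
q[-3,-2,0,5] = (-9 - 7) / (5 - (-3)) = -2
q(x) = 37 + (-25)·(x + 3) + 7·(x + 3)(x + 2) + (-2)·(x + 3)(x + 2)x
Expanding: q(x) = -2x^3 - 3x^2 - 2x + 4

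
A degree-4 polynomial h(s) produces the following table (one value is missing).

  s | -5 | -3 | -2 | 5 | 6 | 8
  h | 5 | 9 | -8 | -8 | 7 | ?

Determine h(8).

The 5 known values determine h uniquely (degree ≤ 4).
L_0(8) = (11)·(10)·(3)·(2)/[(-2)·(-3)·(-10)·(-11)] = 1
L_1(8) = (13)·(10)·(3)·(2)/[(2)·(-1)·(-8)·(-9)] = -65/12
L_2(8) = (13)·(11)·(3)·(2)/[(3)·(1)·(-7)·(-8)] = 143/28
L_3(8) = (13)·(11)·(10)·(2)/[(10)·(8)·(7)·(-1)] = -143/28
L_4(8) = (13)·(11)·(10)·(3)/[(11)·(9)·(8)·(1)] = 65/12
Sum: 5·(1) + 9·(-65/12) + (-8)·(143/28) + (-8)·(-143/28) + 7·(65/12) = -35/6

-35/6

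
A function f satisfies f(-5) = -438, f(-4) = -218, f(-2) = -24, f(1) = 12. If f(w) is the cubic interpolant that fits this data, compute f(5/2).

Evaluate each Lagrange basis at w = 5/2:
L_0(5/2) = (13/2)·(9/2)·(3/2)/[(-1)·(-3)·(-6)] = -39/16
L_1(5/2) = (15/2)·(9/2)·(3/2)/[(1)·(-2)·(-5)] = 81/16
L_2(5/2) = (15/2)·(13/2)·(3/2)/[(3)·(2)·(-3)] = -65/16
L_3(5/2) = (15/2)·(13/2)·(9/2)/[(6)·(5)·(3)] = 39/16
Sum: (-438)·(-39/16) + (-218)·(81/16) + (-24)·(-65/16) + 12·(39/16) = 363/4

363/4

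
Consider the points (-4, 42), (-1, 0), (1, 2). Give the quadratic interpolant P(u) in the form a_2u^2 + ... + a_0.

Newton's divided differences:
P[-4,-1] = (0 - 42) / (-1 - (-4)) = -14
P[-1,1] = (2 - 0) / (1 - (-1)) = 1
P[-4,-1,1] = (1 - (-14)) / (1 - (-4)) = 3
P(u) = 42 + (-14)·(u + 4) + 3·(u + 4)(u + 1)
Expanding: P(u) = 3u^2 + u - 2

P(u) = 3u^2 + u - 2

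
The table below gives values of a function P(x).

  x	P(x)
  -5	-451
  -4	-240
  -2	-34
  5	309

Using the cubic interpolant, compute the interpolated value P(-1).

Evaluate each Lagrange basis at x = -1:
L_0(-1) = (3)·(1)·(-6)/[(-1)·(-3)·(-10)] = 3/5
L_1(-1) = (4)·(1)·(-6)/[(1)·(-2)·(-9)] = -4/3
L_2(-1) = (4)·(3)·(-6)/[(3)·(2)·(-7)] = 12/7
L_3(-1) = (4)·(3)·(1)/[(10)·(9)·(7)] = 2/105
Sum: (-451)·(3/5) + (-240)·(-4/3) + (-34)·(12/7) + 309·(2/105) = -3

-3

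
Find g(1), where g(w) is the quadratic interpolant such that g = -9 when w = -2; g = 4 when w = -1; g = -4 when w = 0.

-33

Evaluate each Lagrange basis at w = 1:
L_0(1) = (2)·(1)/[(-1)·(-2)] = 1
L_1(1) = (3)·(1)/[(1)·(-1)] = -3
L_2(1) = (3)·(2)/[(2)·(1)] = 3
Sum: (-9)·(1) + 4·(-3) + (-4)·(3) = -33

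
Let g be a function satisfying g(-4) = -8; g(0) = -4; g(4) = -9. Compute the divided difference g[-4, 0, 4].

g[-4,0] = (-4 - (-8)) / (0 - (-4)) = 1
g[0,4] = (-9 - (-4)) / (4 - 0) = -5/4
g[-4,0,4] = (-5/4 - 1) / (4 - (-4)) = -9/32

-9/32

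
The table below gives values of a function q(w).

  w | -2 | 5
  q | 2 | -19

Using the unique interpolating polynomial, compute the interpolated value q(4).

-16

L_0(4) = (-1)/[(-7)] = 1/7
L_1(4) = (6)/[(7)] = 6/7
Sum: 2·(1/7) + (-19)·(6/7) = -16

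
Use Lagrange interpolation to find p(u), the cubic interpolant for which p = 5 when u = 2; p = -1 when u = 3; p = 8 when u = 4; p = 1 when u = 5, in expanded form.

p(u) = -(31/6)u^3 + 54u^2 - (1067/6)u + 186

L_0(u) = (u - 3)(u - 4)(u - 5) / [-6] = -(1/6)u^3 + 2u^2 - (47/6)u + 10
L_1(u) = (u - 2)(u - 4)(u - 5) / [2] = (1/2)u^3 - (11/2)u^2 + 19u - 20
L_2(u) = (u - 2)(u - 3)(u - 5) / [-2] = -(1/2)u^3 + 5u^2 - (31/2)u + 15
L_3(u) = (u - 2)(u - 3)(u - 4) / [6] = (1/6)u^3 - (3/2)u^2 + (13/3)u - 4
p(u) = 5·L_0 + (-1)·L_1 + 8·L_2 + 1·L_3
  5·L_0(u) = -(5/6)u^3 + 10u^2 - (235/6)u + 50
  (-1)·L_1(u) = -(1/2)u^3 + (11/2)u^2 - 19u + 20
  8·L_2(u) = -4u^3 + 40u^2 - 124u + 120
  1·L_3(u) = (1/6)u^3 - (3/2)u^2 + (13/3)u - 4
Adding term by term: -(31/6)u^3 + 54u^2 - (1067/6)u + 186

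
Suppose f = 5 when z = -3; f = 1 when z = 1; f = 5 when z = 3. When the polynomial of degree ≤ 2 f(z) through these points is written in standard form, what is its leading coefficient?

The leading coefficient equals the top divided difference f[-3,1,3].
f[-3,1] = (1 - 5) / (1 - (-3)) = -1
f[1,3] = (5 - 1) / (3 - 1) = 2
f[-3,1,3] = (2 - (-1)) / (3 - (-3)) = 1/2

1/2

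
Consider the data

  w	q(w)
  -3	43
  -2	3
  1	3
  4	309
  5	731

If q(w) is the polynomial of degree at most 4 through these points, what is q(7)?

2703

L_0(7) = (9)·(6)·(3)·(2)/[(-1)·(-4)·(-7)·(-8)] = 81/56
L_1(7) = (10)·(6)·(3)·(2)/[(1)·(-3)·(-6)·(-7)] = -20/7
L_2(7) = (10)·(9)·(3)·(2)/[(4)·(3)·(-3)·(-4)] = 15/4
L_3(7) = (10)·(9)·(6)·(2)/[(7)·(6)·(3)·(-1)] = -60/7
L_4(7) = (10)·(9)·(6)·(3)/[(8)·(7)·(4)·(1)] = 405/56
Sum: 43·(81/56) + 3·(-20/7) + 3·(15/4) + 309·(-60/7) + 731·(405/56) = 2703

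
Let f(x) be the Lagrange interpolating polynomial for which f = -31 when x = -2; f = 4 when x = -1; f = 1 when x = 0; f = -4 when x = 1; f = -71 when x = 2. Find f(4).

Evaluate each Lagrange basis at x = 4:
L_0(4) = (5)·(4)·(3)·(2)/[(-1)·(-2)·(-3)·(-4)] = 5
L_1(4) = (6)·(4)·(3)·(2)/[(1)·(-1)·(-2)·(-3)] = -24
L_2(4) = (6)·(5)·(3)·(2)/[(2)·(1)·(-1)·(-2)] = 45
L_3(4) = (6)·(5)·(4)·(2)/[(3)·(2)·(1)·(-1)] = -40
L_4(4) = (6)·(5)·(4)·(3)/[(4)·(3)·(2)·(1)] = 15
Sum: (-31)·(5) + 4·(-24) + 1·(45) + (-4)·(-40) + (-71)·(15) = -1111

-1111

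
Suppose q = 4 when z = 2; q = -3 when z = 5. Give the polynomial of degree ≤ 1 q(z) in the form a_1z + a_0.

q(z) = -(7/3)z + 26/3

L_0(z) = (z - 5) / [-3] = -(1/3)z + 5/3
L_1(z) = (z - 2) / [3] = (1/3)z - 2/3
q(z) = 4·L_0 + (-3)·L_1
  4·L_0(z) = -(4/3)z + 20/3
  (-3)·L_1(z) = -z + 2
Adding term by term: -(7/3)z + 26/3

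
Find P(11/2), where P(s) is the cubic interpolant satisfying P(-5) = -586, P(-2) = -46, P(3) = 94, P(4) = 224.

L_0(11/2) = (15/2)·(5/2)·(3/2)/[(-3)·(-8)·(-9)] = -25/192
L_1(11/2) = (21/2)·(5/2)·(3/2)/[(3)·(-5)·(-6)] = 7/16
L_2(11/2) = (21/2)·(15/2)·(3/2)/[(8)·(5)·(-1)] = -189/64
L_3(11/2) = (21/2)·(15/2)·(5/2)/[(9)·(6)·(1)] = 175/48
Sum: (-586)·(-25/192) + (-46)·(7/16) + 94·(-189/64) + 224·(175/48) = 2381/4

2381/4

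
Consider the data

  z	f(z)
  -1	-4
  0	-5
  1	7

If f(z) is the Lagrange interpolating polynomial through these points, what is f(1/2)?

-5/8

Evaluate each Lagrange basis at z = 1/2:
L_0(1/2) = (1/2)·(-1/2)/[(-1)·(-2)] = -1/8
L_1(1/2) = (3/2)·(-1/2)/[(1)·(-1)] = 3/4
L_2(1/2) = (3/2)·(1/2)/[(2)·(1)] = 3/8
Sum: (-4)·(-1/8) + (-5)·(3/4) + 7·(3/8) = -5/8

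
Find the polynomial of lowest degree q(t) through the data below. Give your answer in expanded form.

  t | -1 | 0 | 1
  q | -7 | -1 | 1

q(t) = -2t^2 + 4t - 1

Build the Lagrange basis polynomials:
L_0(t) = t(t - 1) / [2] = (1/2)t^2 - (1/2)t
L_1(t) = (t + 1)(t - 1) / [-1] = -t^2 + 1
L_2(t) = (t + 1)t / [2] = (1/2)t^2 + (1/2)t
q(t) = (-7)·L_0 + (-1)·L_1 + 1·L_2
  (-7)·L_0(t) = -(7/2)t^2 + (7/2)t
  (-1)·L_1(t) = t^2 - 1
  1·L_2(t) = (1/2)t^2 + (1/2)t
Adding term by term: -2t^2 + 4t - 1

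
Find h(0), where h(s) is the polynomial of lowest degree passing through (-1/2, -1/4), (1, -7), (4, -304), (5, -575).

0

Evaluate each Lagrange basis at s = 0:
L_0(0) = (-1)·(-4)·(-5)/[(-3/2)·(-9/2)·(-11/2)] = 160/297
L_1(0) = (1/2)·(-4)·(-5)/[(3/2)·(-3)·(-4)] = 5/9
L_2(0) = (1/2)·(-1)·(-5)/[(9/2)·(3)·(-1)] = -5/27
L_3(0) = (1/2)·(-1)·(-4)/[(11/2)·(4)·(1)] = 1/11
Sum: (-1/4)·(160/297) + (-7)·(5/9) + (-304)·(-5/27) + (-575)·(1/11) = 0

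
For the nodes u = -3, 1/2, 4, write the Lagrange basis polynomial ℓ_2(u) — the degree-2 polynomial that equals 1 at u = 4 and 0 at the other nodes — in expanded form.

ℓ_2(u) = (u + 3)(u - 1/2) / [(7)·(7/2)]
       = (u^2 + (5/2)u - 3/2) / (49/2)

ℓ_2(u) = (2/49)u^2 + (5/49)u - 3/49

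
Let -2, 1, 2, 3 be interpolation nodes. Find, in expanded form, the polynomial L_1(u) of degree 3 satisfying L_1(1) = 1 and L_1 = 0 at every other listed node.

L_1(u) = (u + 2)(u - 2)(u - 3) / [(3)·(-1)·(-2)]
       = (u^3 - 3u^2 - 4u + 12) / (6)

L_1(u) = (1/6)u^3 - (1/2)u^2 - (2/3)u + 2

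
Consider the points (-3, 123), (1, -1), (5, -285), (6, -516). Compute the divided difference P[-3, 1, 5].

-5

P[-3,1] = (-1 - 123) / (1 - (-3)) = -31
P[1,5] = (-285 - (-1)) / (5 - 1) = -71
P[-3,1,5] = (-71 - (-31)) / (5 - (-3)) = -5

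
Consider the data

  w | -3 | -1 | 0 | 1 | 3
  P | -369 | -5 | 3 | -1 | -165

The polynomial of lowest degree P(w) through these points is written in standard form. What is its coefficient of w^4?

-3

Build the Lagrange basis polynomials:
L_0(w) = (w + 1)w(w - 1)(w - 3) / [144] = (1/144)w^4 - (1/48)w^3 - (1/144)w^2 + (1/48)w
L_1(w) = (w + 3)w(w - 1)(w - 3) / [-16] = -(1/16)w^4 + (1/16)w^3 + (9/16)w^2 - (9/16)w
L_2(w) = (w + 3)(w + 1)(w - 1)(w - 3) / [9] = (1/9)w^4 - (10/9)w^2 + 1
L_3(w) = (w + 3)(w + 1)w(w - 3) / [-16] = -(1/16)w^4 - (1/16)w^3 + (9/16)w^2 + (9/16)w
L_4(w) = (w + 3)(w + 1)w(w - 1) / [144] = (1/144)w^4 + (1/48)w^3 - (1/144)w^2 - (1/48)w
P(w) = (-369)·L_0 + (-5)·L_1 + 3·L_2 + (-1)·L_3 + (-165)·L_4
Only the coefficient of w^4 is needed; take it from each L_i and combine:
(-369)·(1/144) + (-5)·(-1/16) + 3·(1/9) + (-1)·(-1/16) + (-165)·(1/144) = -3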